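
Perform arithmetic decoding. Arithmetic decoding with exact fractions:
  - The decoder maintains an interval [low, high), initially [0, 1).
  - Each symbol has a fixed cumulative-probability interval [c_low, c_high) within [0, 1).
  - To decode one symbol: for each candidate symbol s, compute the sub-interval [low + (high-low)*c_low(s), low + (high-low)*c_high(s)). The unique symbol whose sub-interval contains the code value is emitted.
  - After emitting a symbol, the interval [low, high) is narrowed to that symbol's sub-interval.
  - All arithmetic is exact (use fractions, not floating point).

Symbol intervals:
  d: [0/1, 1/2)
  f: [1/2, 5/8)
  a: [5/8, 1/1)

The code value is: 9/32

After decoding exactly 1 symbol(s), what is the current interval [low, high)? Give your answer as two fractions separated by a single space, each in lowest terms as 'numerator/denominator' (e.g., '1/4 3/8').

Step 1: interval [0/1, 1/1), width = 1/1 - 0/1 = 1/1
  'd': [0/1 + 1/1*0/1, 0/1 + 1/1*1/2) = [0/1, 1/2) <- contains code 9/32
  'f': [0/1 + 1/1*1/2, 0/1 + 1/1*5/8) = [1/2, 5/8)
  'a': [0/1 + 1/1*5/8, 0/1 + 1/1*1/1) = [5/8, 1/1)
  emit 'd', narrow to [0/1, 1/2)

Answer: 0/1 1/2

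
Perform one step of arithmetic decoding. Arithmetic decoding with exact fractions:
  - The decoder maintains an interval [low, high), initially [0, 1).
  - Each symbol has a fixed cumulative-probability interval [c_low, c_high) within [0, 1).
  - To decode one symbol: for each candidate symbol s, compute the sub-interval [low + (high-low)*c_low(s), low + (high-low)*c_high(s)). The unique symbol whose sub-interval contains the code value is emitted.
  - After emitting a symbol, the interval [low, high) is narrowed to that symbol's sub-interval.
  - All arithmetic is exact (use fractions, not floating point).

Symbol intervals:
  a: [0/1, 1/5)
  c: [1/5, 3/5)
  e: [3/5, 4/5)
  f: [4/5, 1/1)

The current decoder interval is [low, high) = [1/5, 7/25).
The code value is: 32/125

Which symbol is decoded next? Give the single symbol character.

Interval width = high − low = 7/25 − 1/5 = 2/25
Scaled code = (code − low) / width = (32/125 − 1/5) / 2/25 = 7/10
  a: [0/1, 1/5) 
  c: [1/5, 3/5) 
  e: [3/5, 4/5) ← scaled code falls here ✓
  f: [4/5, 1/1) 

Answer: e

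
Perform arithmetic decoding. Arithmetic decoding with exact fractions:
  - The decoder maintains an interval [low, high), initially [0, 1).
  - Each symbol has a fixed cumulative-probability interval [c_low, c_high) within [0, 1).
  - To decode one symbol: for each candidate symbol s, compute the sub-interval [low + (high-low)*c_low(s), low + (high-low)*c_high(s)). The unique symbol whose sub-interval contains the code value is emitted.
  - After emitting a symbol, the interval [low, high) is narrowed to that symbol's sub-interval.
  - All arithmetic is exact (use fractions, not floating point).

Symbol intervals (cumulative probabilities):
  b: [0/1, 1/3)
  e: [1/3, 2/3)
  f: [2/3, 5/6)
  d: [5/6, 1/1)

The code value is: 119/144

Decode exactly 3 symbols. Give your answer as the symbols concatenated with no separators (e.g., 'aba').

Step 1: interval [0/1, 1/1), width = 1/1 - 0/1 = 1/1
  'b': [0/1 + 1/1*0/1, 0/1 + 1/1*1/3) = [0/1, 1/3)
  'e': [0/1 + 1/1*1/3, 0/1 + 1/1*2/3) = [1/3, 2/3)
  'f': [0/1 + 1/1*2/3, 0/1 + 1/1*5/6) = [2/3, 5/6) <- contains code 119/144
  'd': [0/1 + 1/1*5/6, 0/1 + 1/1*1/1) = [5/6, 1/1)
  emit 'f', narrow to [2/3, 5/6)
Step 2: interval [2/3, 5/6), width = 5/6 - 2/3 = 1/6
  'b': [2/3 + 1/6*0/1, 2/3 + 1/6*1/3) = [2/3, 13/18)
  'e': [2/3 + 1/6*1/3, 2/3 + 1/6*2/3) = [13/18, 7/9)
  'f': [2/3 + 1/6*2/3, 2/3 + 1/6*5/6) = [7/9, 29/36)
  'd': [2/3 + 1/6*5/6, 2/3 + 1/6*1/1) = [29/36, 5/6) <- contains code 119/144
  emit 'd', narrow to [29/36, 5/6)
Step 3: interval [29/36, 5/6), width = 5/6 - 29/36 = 1/36
  'b': [29/36 + 1/36*0/1, 29/36 + 1/36*1/3) = [29/36, 22/27)
  'e': [29/36 + 1/36*1/3, 29/36 + 1/36*2/3) = [22/27, 89/108)
  'f': [29/36 + 1/36*2/3, 29/36 + 1/36*5/6) = [89/108, 179/216) <- contains code 119/144
  'd': [29/36 + 1/36*5/6, 29/36 + 1/36*1/1) = [179/216, 5/6)
  emit 'f', narrow to [89/108, 179/216)

Answer: fdf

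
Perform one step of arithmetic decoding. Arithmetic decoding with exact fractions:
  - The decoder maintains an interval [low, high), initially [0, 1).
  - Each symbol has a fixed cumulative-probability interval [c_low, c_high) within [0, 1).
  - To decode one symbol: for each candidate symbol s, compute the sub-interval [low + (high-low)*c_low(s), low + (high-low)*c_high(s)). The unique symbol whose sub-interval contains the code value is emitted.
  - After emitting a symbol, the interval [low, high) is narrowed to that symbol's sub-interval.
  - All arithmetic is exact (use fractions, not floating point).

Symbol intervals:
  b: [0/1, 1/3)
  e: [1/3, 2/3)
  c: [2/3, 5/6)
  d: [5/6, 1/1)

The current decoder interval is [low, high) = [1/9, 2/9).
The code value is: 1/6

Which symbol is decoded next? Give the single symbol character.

Answer: e

Derivation:
Interval width = high − low = 2/9 − 1/9 = 1/9
Scaled code = (code − low) / width = (1/6 − 1/9) / 1/9 = 1/2
  b: [0/1, 1/3) 
  e: [1/3, 2/3) ← scaled code falls here ✓
  c: [2/3, 5/6) 
  d: [5/6, 1/1) 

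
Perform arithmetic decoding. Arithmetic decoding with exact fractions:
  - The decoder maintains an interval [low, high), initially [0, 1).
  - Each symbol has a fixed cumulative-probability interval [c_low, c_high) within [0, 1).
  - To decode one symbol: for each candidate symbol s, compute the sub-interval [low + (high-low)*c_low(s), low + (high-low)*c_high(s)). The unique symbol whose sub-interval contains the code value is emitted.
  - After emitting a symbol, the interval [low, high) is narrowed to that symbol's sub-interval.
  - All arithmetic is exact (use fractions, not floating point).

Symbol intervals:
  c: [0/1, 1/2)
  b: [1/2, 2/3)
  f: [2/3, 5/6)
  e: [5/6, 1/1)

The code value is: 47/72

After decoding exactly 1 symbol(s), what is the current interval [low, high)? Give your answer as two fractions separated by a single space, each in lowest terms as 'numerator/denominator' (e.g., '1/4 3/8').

Answer: 1/2 2/3

Derivation:
Step 1: interval [0/1, 1/1), width = 1/1 - 0/1 = 1/1
  'c': [0/1 + 1/1*0/1, 0/1 + 1/1*1/2) = [0/1, 1/2)
  'b': [0/1 + 1/1*1/2, 0/1 + 1/1*2/3) = [1/2, 2/3) <- contains code 47/72
  'f': [0/1 + 1/1*2/3, 0/1 + 1/1*5/6) = [2/3, 5/6)
  'e': [0/1 + 1/1*5/6, 0/1 + 1/1*1/1) = [5/6, 1/1)
  emit 'b', narrow to [1/2, 2/3)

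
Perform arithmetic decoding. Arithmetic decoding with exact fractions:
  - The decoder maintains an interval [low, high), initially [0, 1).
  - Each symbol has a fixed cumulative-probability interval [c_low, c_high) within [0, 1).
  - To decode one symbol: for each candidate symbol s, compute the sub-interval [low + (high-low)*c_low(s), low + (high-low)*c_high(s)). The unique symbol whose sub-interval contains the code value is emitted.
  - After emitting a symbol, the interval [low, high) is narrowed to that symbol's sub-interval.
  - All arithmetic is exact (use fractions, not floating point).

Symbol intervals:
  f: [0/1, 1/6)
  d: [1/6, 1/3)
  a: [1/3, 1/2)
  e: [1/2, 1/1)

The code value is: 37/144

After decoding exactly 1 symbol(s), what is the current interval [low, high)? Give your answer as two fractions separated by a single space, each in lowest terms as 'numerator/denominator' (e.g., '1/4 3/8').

Step 1: interval [0/1, 1/1), width = 1/1 - 0/1 = 1/1
  'f': [0/1 + 1/1*0/1, 0/1 + 1/1*1/6) = [0/1, 1/6)
  'd': [0/1 + 1/1*1/6, 0/1 + 1/1*1/3) = [1/6, 1/3) <- contains code 37/144
  'a': [0/1 + 1/1*1/3, 0/1 + 1/1*1/2) = [1/3, 1/2)
  'e': [0/1 + 1/1*1/2, 0/1 + 1/1*1/1) = [1/2, 1/1)
  emit 'd', narrow to [1/6, 1/3)

Answer: 1/6 1/3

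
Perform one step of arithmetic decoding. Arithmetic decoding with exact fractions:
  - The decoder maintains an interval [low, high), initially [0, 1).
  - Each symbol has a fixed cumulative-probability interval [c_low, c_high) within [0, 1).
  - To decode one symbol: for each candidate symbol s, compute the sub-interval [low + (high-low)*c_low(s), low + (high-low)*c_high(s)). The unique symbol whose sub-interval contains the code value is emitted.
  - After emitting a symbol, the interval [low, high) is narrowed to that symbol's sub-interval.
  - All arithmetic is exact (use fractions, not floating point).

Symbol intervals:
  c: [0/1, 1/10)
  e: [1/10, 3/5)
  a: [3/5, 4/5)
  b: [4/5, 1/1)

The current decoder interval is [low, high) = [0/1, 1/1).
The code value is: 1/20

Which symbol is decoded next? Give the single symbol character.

Interval width = high − low = 1/1 − 0/1 = 1/1
Scaled code = (code − low) / width = (1/20 − 0/1) / 1/1 = 1/20
  c: [0/1, 1/10) ← scaled code falls here ✓
  e: [1/10, 3/5) 
  a: [3/5, 4/5) 
  b: [4/5, 1/1) 

Answer: c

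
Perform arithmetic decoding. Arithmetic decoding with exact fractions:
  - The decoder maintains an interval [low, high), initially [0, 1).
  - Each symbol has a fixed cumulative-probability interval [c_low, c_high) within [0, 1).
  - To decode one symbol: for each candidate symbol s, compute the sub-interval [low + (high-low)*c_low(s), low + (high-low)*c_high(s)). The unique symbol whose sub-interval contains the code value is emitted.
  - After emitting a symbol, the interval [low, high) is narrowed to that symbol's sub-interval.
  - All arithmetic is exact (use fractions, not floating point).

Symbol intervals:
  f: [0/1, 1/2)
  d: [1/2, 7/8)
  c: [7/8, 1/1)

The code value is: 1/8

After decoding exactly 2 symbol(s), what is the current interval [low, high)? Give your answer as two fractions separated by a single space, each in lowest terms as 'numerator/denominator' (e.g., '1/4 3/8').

Step 1: interval [0/1, 1/1), width = 1/1 - 0/1 = 1/1
  'f': [0/1 + 1/1*0/1, 0/1 + 1/1*1/2) = [0/1, 1/2) <- contains code 1/8
  'd': [0/1 + 1/1*1/2, 0/1 + 1/1*7/8) = [1/2, 7/8)
  'c': [0/1 + 1/1*7/8, 0/1 + 1/1*1/1) = [7/8, 1/1)
  emit 'f', narrow to [0/1, 1/2)
Step 2: interval [0/1, 1/2), width = 1/2 - 0/1 = 1/2
  'f': [0/1 + 1/2*0/1, 0/1 + 1/2*1/2) = [0/1, 1/4) <- contains code 1/8
  'd': [0/1 + 1/2*1/2, 0/1 + 1/2*7/8) = [1/4, 7/16)
  'c': [0/1 + 1/2*7/8, 0/1 + 1/2*1/1) = [7/16, 1/2)
  emit 'f', narrow to [0/1, 1/4)

Answer: 0/1 1/4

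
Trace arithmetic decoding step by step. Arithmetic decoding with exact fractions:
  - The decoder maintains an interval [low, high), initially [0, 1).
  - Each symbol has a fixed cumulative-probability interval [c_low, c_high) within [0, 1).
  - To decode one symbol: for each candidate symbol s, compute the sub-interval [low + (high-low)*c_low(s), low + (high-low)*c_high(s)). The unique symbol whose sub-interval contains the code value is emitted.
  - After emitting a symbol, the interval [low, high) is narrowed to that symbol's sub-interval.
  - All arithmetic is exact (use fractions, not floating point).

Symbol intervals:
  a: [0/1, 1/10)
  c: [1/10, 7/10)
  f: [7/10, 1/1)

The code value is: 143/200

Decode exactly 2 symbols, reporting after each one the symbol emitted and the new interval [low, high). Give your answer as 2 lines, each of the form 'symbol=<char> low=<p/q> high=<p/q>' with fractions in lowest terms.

Answer: symbol=f low=7/10 high=1/1
symbol=a low=7/10 high=73/100

Derivation:
Step 1: interval [0/1, 1/1), width = 1/1 - 0/1 = 1/1
  'a': [0/1 + 1/1*0/1, 0/1 + 1/1*1/10) = [0/1, 1/10)
  'c': [0/1 + 1/1*1/10, 0/1 + 1/1*7/10) = [1/10, 7/10)
  'f': [0/1 + 1/1*7/10, 0/1 + 1/1*1/1) = [7/10, 1/1) <- contains code 143/200
  emit 'f', narrow to [7/10, 1/1)
Step 2: interval [7/10, 1/1), width = 1/1 - 7/10 = 3/10
  'a': [7/10 + 3/10*0/1, 7/10 + 3/10*1/10) = [7/10, 73/100) <- contains code 143/200
  'c': [7/10 + 3/10*1/10, 7/10 + 3/10*7/10) = [73/100, 91/100)
  'f': [7/10 + 3/10*7/10, 7/10 + 3/10*1/1) = [91/100, 1/1)
  emit 'a', narrow to [7/10, 73/100)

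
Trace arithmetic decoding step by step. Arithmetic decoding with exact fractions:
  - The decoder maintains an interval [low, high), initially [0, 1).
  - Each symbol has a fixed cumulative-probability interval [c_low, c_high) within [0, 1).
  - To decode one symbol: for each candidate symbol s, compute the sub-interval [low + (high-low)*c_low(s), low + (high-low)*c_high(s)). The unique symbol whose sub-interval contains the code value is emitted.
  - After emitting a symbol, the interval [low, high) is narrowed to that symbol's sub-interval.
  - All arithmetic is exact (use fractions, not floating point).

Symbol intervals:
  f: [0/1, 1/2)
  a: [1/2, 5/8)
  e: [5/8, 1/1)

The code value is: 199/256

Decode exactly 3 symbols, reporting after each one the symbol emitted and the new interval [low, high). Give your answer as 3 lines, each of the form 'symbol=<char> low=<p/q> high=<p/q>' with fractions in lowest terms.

Answer: symbol=e low=5/8 high=1/1
symbol=f low=5/8 high=13/16
symbol=e low=95/128 high=13/16

Derivation:
Step 1: interval [0/1, 1/1), width = 1/1 - 0/1 = 1/1
  'f': [0/1 + 1/1*0/1, 0/1 + 1/1*1/2) = [0/1, 1/2)
  'a': [0/1 + 1/1*1/2, 0/1 + 1/1*5/8) = [1/2, 5/8)
  'e': [0/1 + 1/1*5/8, 0/1 + 1/1*1/1) = [5/8, 1/1) <- contains code 199/256
  emit 'e', narrow to [5/8, 1/1)
Step 2: interval [5/8, 1/1), width = 1/1 - 5/8 = 3/8
  'f': [5/8 + 3/8*0/1, 5/8 + 3/8*1/2) = [5/8, 13/16) <- contains code 199/256
  'a': [5/8 + 3/8*1/2, 5/8 + 3/8*5/8) = [13/16, 55/64)
  'e': [5/8 + 3/8*5/8, 5/8 + 3/8*1/1) = [55/64, 1/1)
  emit 'f', narrow to [5/8, 13/16)
Step 3: interval [5/8, 13/16), width = 13/16 - 5/8 = 3/16
  'f': [5/8 + 3/16*0/1, 5/8 + 3/16*1/2) = [5/8, 23/32)
  'a': [5/8 + 3/16*1/2, 5/8 + 3/16*5/8) = [23/32, 95/128)
  'e': [5/8 + 3/16*5/8, 5/8 + 3/16*1/1) = [95/128, 13/16) <- contains code 199/256
  emit 'e', narrow to [95/128, 13/16)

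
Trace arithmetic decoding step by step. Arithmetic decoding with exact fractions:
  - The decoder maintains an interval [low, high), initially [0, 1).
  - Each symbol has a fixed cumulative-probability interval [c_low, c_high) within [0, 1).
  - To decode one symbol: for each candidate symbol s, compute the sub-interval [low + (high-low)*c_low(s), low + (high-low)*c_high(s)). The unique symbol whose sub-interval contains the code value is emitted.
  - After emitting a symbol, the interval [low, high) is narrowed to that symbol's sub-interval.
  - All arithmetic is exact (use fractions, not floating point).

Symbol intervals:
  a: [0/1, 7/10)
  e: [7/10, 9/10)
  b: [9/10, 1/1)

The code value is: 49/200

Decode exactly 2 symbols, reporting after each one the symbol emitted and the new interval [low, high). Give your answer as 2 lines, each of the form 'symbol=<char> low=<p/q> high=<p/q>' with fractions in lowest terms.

Step 1: interval [0/1, 1/1), width = 1/1 - 0/1 = 1/1
  'a': [0/1 + 1/1*0/1, 0/1 + 1/1*7/10) = [0/1, 7/10) <- contains code 49/200
  'e': [0/1 + 1/1*7/10, 0/1 + 1/1*9/10) = [7/10, 9/10)
  'b': [0/1 + 1/1*9/10, 0/1 + 1/1*1/1) = [9/10, 1/1)
  emit 'a', narrow to [0/1, 7/10)
Step 2: interval [0/1, 7/10), width = 7/10 - 0/1 = 7/10
  'a': [0/1 + 7/10*0/1, 0/1 + 7/10*7/10) = [0/1, 49/100) <- contains code 49/200
  'e': [0/1 + 7/10*7/10, 0/1 + 7/10*9/10) = [49/100, 63/100)
  'b': [0/1 + 7/10*9/10, 0/1 + 7/10*1/1) = [63/100, 7/10)
  emit 'a', narrow to [0/1, 49/100)

Answer: symbol=a low=0/1 high=7/10
symbol=a low=0/1 high=49/100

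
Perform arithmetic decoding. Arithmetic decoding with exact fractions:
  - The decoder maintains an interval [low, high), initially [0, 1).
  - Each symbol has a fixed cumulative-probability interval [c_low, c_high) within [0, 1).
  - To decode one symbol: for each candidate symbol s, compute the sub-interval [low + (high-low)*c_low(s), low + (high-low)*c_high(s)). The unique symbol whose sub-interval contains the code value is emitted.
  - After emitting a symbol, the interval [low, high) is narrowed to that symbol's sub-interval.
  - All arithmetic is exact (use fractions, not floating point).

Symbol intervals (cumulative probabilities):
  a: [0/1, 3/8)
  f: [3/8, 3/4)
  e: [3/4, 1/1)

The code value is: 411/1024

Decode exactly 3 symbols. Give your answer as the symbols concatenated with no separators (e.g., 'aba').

Step 1: interval [0/1, 1/1), width = 1/1 - 0/1 = 1/1
  'a': [0/1 + 1/1*0/1, 0/1 + 1/1*3/8) = [0/1, 3/8)
  'f': [0/1 + 1/1*3/8, 0/1 + 1/1*3/4) = [3/8, 3/4) <- contains code 411/1024
  'e': [0/1 + 1/1*3/4, 0/1 + 1/1*1/1) = [3/4, 1/1)
  emit 'f', narrow to [3/8, 3/4)
Step 2: interval [3/8, 3/4), width = 3/4 - 3/8 = 3/8
  'a': [3/8 + 3/8*0/1, 3/8 + 3/8*3/8) = [3/8, 33/64) <- contains code 411/1024
  'f': [3/8 + 3/8*3/8, 3/8 + 3/8*3/4) = [33/64, 21/32)
  'e': [3/8 + 3/8*3/4, 3/8 + 3/8*1/1) = [21/32, 3/4)
  emit 'a', narrow to [3/8, 33/64)
Step 3: interval [3/8, 33/64), width = 33/64 - 3/8 = 9/64
  'a': [3/8 + 9/64*0/1, 3/8 + 9/64*3/8) = [3/8, 219/512) <- contains code 411/1024
  'f': [3/8 + 9/64*3/8, 3/8 + 9/64*3/4) = [219/512, 123/256)
  'e': [3/8 + 9/64*3/4, 3/8 + 9/64*1/1) = [123/256, 33/64)
  emit 'a', narrow to [3/8, 219/512)

Answer: faa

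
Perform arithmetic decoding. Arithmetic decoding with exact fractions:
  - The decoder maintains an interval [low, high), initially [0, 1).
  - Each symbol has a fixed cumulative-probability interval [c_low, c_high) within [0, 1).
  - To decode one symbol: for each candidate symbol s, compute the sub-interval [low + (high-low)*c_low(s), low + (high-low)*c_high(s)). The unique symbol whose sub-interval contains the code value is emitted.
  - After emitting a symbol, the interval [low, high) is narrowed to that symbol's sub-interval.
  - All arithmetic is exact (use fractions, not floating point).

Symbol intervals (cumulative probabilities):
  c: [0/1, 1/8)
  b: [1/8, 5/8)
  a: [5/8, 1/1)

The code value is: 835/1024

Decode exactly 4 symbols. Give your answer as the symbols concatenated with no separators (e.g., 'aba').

Step 1: interval [0/1, 1/1), width = 1/1 - 0/1 = 1/1
  'c': [0/1 + 1/1*0/1, 0/1 + 1/1*1/8) = [0/1, 1/8)
  'b': [0/1 + 1/1*1/8, 0/1 + 1/1*5/8) = [1/8, 5/8)
  'a': [0/1 + 1/1*5/8, 0/1 + 1/1*1/1) = [5/8, 1/1) <- contains code 835/1024
  emit 'a', narrow to [5/8, 1/1)
Step 2: interval [5/8, 1/1), width = 1/1 - 5/8 = 3/8
  'c': [5/8 + 3/8*0/1, 5/8 + 3/8*1/8) = [5/8, 43/64)
  'b': [5/8 + 3/8*1/8, 5/8 + 3/8*5/8) = [43/64, 55/64) <- contains code 835/1024
  'a': [5/8 + 3/8*5/8, 5/8 + 3/8*1/1) = [55/64, 1/1)
  emit 'b', narrow to [43/64, 55/64)
Step 3: interval [43/64, 55/64), width = 55/64 - 43/64 = 3/16
  'c': [43/64 + 3/16*0/1, 43/64 + 3/16*1/8) = [43/64, 89/128)
  'b': [43/64 + 3/16*1/8, 43/64 + 3/16*5/8) = [89/128, 101/128)
  'a': [43/64 + 3/16*5/8, 43/64 + 3/16*1/1) = [101/128, 55/64) <- contains code 835/1024
  emit 'a', narrow to [101/128, 55/64)
Step 4: interval [101/128, 55/64), width = 55/64 - 101/128 = 9/128
  'c': [101/128 + 9/128*0/1, 101/128 + 9/128*1/8) = [101/128, 817/1024)
  'b': [101/128 + 9/128*1/8, 101/128 + 9/128*5/8) = [817/1024, 853/1024) <- contains code 835/1024
  'a': [101/128 + 9/128*5/8, 101/128 + 9/128*1/1) = [853/1024, 55/64)
  emit 'b', narrow to [817/1024, 853/1024)

Answer: abab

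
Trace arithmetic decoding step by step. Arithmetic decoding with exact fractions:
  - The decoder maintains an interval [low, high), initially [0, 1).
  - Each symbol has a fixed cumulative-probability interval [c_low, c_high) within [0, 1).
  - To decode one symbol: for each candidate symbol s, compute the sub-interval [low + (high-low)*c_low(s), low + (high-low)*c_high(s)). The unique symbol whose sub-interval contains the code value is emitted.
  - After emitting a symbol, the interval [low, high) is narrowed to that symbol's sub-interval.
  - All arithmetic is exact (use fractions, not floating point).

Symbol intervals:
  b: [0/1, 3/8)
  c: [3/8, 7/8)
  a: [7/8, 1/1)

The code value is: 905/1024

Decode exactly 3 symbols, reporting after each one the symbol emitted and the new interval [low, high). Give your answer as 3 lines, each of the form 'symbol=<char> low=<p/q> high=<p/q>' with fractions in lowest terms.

Step 1: interval [0/1, 1/1), width = 1/1 - 0/1 = 1/1
  'b': [0/1 + 1/1*0/1, 0/1 + 1/1*3/8) = [0/1, 3/8)
  'c': [0/1 + 1/1*3/8, 0/1 + 1/1*7/8) = [3/8, 7/8)
  'a': [0/1 + 1/1*7/8, 0/1 + 1/1*1/1) = [7/8, 1/1) <- contains code 905/1024
  emit 'a', narrow to [7/8, 1/1)
Step 2: interval [7/8, 1/1), width = 1/1 - 7/8 = 1/8
  'b': [7/8 + 1/8*0/1, 7/8 + 1/8*3/8) = [7/8, 59/64) <- contains code 905/1024
  'c': [7/8 + 1/8*3/8, 7/8 + 1/8*7/8) = [59/64, 63/64)
  'a': [7/8 + 1/8*7/8, 7/8 + 1/8*1/1) = [63/64, 1/1)
  emit 'b', narrow to [7/8, 59/64)
Step 3: interval [7/8, 59/64), width = 59/64 - 7/8 = 3/64
  'b': [7/8 + 3/64*0/1, 7/8 + 3/64*3/8) = [7/8, 457/512) <- contains code 905/1024
  'c': [7/8 + 3/64*3/8, 7/8 + 3/64*7/8) = [457/512, 469/512)
  'a': [7/8 + 3/64*7/8, 7/8 + 3/64*1/1) = [469/512, 59/64)
  emit 'b', narrow to [7/8, 457/512)

Answer: symbol=a low=7/8 high=1/1
symbol=b low=7/8 high=59/64
symbol=b low=7/8 high=457/512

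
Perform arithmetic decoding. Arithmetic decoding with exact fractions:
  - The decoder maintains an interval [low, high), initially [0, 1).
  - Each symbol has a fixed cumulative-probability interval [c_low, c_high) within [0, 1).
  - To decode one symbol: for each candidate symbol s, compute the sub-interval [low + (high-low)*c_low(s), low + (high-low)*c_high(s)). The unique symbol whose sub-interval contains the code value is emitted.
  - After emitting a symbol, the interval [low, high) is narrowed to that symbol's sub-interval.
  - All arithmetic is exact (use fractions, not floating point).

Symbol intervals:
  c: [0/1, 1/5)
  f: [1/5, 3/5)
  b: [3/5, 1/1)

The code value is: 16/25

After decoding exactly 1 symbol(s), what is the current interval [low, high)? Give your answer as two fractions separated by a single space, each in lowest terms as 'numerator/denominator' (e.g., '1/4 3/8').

Step 1: interval [0/1, 1/1), width = 1/1 - 0/1 = 1/1
  'c': [0/1 + 1/1*0/1, 0/1 + 1/1*1/5) = [0/1, 1/5)
  'f': [0/1 + 1/1*1/5, 0/1 + 1/1*3/5) = [1/5, 3/5)
  'b': [0/1 + 1/1*3/5, 0/1 + 1/1*1/1) = [3/5, 1/1) <- contains code 16/25
  emit 'b', narrow to [3/5, 1/1)

Answer: 3/5 1/1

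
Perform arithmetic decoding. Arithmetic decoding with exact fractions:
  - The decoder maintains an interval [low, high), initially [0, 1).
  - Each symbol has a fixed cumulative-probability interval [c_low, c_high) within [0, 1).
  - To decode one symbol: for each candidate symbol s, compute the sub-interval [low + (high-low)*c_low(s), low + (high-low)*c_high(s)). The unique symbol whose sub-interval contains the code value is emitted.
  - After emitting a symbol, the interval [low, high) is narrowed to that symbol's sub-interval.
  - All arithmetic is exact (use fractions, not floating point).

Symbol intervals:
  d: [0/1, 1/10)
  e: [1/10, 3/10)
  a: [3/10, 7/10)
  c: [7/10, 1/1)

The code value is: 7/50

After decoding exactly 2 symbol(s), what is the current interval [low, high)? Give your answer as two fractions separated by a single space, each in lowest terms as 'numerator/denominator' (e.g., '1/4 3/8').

Step 1: interval [0/1, 1/1), width = 1/1 - 0/1 = 1/1
  'd': [0/1 + 1/1*0/1, 0/1 + 1/1*1/10) = [0/1, 1/10)
  'e': [0/1 + 1/1*1/10, 0/1 + 1/1*3/10) = [1/10, 3/10) <- contains code 7/50
  'a': [0/1 + 1/1*3/10, 0/1 + 1/1*7/10) = [3/10, 7/10)
  'c': [0/1 + 1/1*7/10, 0/1 + 1/1*1/1) = [7/10, 1/1)
  emit 'e', narrow to [1/10, 3/10)
Step 2: interval [1/10, 3/10), width = 3/10 - 1/10 = 1/5
  'd': [1/10 + 1/5*0/1, 1/10 + 1/5*1/10) = [1/10, 3/25)
  'e': [1/10 + 1/5*1/10, 1/10 + 1/5*3/10) = [3/25, 4/25) <- contains code 7/50
  'a': [1/10 + 1/5*3/10, 1/10 + 1/5*7/10) = [4/25, 6/25)
  'c': [1/10 + 1/5*7/10, 1/10 + 1/5*1/1) = [6/25, 3/10)
  emit 'e', narrow to [3/25, 4/25)

Answer: 3/25 4/25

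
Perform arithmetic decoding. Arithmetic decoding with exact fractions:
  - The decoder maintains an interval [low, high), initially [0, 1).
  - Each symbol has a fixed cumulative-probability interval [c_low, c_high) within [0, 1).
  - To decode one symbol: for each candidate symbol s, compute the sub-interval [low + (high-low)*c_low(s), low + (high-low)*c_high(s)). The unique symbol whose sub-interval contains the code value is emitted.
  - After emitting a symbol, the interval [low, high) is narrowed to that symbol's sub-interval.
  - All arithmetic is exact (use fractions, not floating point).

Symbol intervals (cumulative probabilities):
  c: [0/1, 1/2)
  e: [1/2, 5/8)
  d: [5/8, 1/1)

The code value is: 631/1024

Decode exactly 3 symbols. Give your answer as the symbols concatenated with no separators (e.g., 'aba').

Answer: edd

Derivation:
Step 1: interval [0/1, 1/1), width = 1/1 - 0/1 = 1/1
  'c': [0/1 + 1/1*0/1, 0/1 + 1/1*1/2) = [0/1, 1/2)
  'e': [0/1 + 1/1*1/2, 0/1 + 1/1*5/8) = [1/2, 5/8) <- contains code 631/1024
  'd': [0/1 + 1/1*5/8, 0/1 + 1/1*1/1) = [5/8, 1/1)
  emit 'e', narrow to [1/2, 5/8)
Step 2: interval [1/2, 5/8), width = 5/8 - 1/2 = 1/8
  'c': [1/2 + 1/8*0/1, 1/2 + 1/8*1/2) = [1/2, 9/16)
  'e': [1/2 + 1/8*1/2, 1/2 + 1/8*5/8) = [9/16, 37/64)
  'd': [1/2 + 1/8*5/8, 1/2 + 1/8*1/1) = [37/64, 5/8) <- contains code 631/1024
  emit 'd', narrow to [37/64, 5/8)
Step 3: interval [37/64, 5/8), width = 5/8 - 37/64 = 3/64
  'c': [37/64 + 3/64*0/1, 37/64 + 3/64*1/2) = [37/64, 77/128)
  'e': [37/64 + 3/64*1/2, 37/64 + 3/64*5/8) = [77/128, 311/512)
  'd': [37/64 + 3/64*5/8, 37/64 + 3/64*1/1) = [311/512, 5/8) <- contains code 631/1024
  emit 'd', narrow to [311/512, 5/8)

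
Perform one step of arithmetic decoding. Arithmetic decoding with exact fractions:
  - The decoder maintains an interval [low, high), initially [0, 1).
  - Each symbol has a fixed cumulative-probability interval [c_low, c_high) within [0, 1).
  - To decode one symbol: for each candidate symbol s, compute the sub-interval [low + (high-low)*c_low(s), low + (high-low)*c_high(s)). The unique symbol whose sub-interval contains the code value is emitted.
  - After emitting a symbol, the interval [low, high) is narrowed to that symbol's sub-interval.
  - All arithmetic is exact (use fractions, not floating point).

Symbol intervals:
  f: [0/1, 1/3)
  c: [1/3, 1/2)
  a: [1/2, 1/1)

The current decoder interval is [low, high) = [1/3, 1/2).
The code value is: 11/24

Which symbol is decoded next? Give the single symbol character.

Answer: a

Derivation:
Interval width = high − low = 1/2 − 1/3 = 1/6
Scaled code = (code − low) / width = (11/24 − 1/3) / 1/6 = 3/4
  f: [0/1, 1/3) 
  c: [1/3, 1/2) 
  a: [1/2, 1/1) ← scaled code falls here ✓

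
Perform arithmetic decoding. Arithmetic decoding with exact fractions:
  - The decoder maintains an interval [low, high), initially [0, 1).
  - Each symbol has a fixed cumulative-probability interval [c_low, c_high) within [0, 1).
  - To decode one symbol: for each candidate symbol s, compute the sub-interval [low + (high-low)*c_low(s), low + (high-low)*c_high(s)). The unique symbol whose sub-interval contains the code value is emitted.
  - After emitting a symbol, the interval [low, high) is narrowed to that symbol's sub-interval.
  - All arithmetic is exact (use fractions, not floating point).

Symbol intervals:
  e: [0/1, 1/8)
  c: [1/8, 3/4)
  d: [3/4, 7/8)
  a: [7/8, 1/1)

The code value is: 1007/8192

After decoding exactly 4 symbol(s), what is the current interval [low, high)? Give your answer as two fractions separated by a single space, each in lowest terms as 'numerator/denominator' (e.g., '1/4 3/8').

Answer: 503/4096 63/512

Derivation:
Step 1: interval [0/1, 1/1), width = 1/1 - 0/1 = 1/1
  'e': [0/1 + 1/1*0/1, 0/1 + 1/1*1/8) = [0/1, 1/8) <- contains code 1007/8192
  'c': [0/1 + 1/1*1/8, 0/1 + 1/1*3/4) = [1/8, 3/4)
  'd': [0/1 + 1/1*3/4, 0/1 + 1/1*7/8) = [3/4, 7/8)
  'a': [0/1 + 1/1*7/8, 0/1 + 1/1*1/1) = [7/8, 1/1)
  emit 'e', narrow to [0/1, 1/8)
Step 2: interval [0/1, 1/8), width = 1/8 - 0/1 = 1/8
  'e': [0/1 + 1/8*0/1, 0/1 + 1/8*1/8) = [0/1, 1/64)
  'c': [0/1 + 1/8*1/8, 0/1 + 1/8*3/4) = [1/64, 3/32)
  'd': [0/1 + 1/8*3/4, 0/1 + 1/8*7/8) = [3/32, 7/64)
  'a': [0/1 + 1/8*7/8, 0/1 + 1/8*1/1) = [7/64, 1/8) <- contains code 1007/8192
  emit 'a', narrow to [7/64, 1/8)
Step 3: interval [7/64, 1/8), width = 1/8 - 7/64 = 1/64
  'e': [7/64 + 1/64*0/1, 7/64 + 1/64*1/8) = [7/64, 57/512)
  'c': [7/64 + 1/64*1/8, 7/64 + 1/64*3/4) = [57/512, 31/256)
  'd': [7/64 + 1/64*3/4, 7/64 + 1/64*7/8) = [31/256, 63/512) <- contains code 1007/8192
  'a': [7/64 + 1/64*7/8, 7/64 + 1/64*1/1) = [63/512, 1/8)
  emit 'd', narrow to [31/256, 63/512)
Step 4: interval [31/256, 63/512), width = 63/512 - 31/256 = 1/512
  'e': [31/256 + 1/512*0/1, 31/256 + 1/512*1/8) = [31/256, 497/4096)
  'c': [31/256 + 1/512*1/8, 31/256 + 1/512*3/4) = [497/4096, 251/2048)
  'd': [31/256 + 1/512*3/4, 31/256 + 1/512*7/8) = [251/2048, 503/4096)
  'a': [31/256 + 1/512*7/8, 31/256 + 1/512*1/1) = [503/4096, 63/512) <- contains code 1007/8192
  emit 'a', narrow to [503/4096, 63/512)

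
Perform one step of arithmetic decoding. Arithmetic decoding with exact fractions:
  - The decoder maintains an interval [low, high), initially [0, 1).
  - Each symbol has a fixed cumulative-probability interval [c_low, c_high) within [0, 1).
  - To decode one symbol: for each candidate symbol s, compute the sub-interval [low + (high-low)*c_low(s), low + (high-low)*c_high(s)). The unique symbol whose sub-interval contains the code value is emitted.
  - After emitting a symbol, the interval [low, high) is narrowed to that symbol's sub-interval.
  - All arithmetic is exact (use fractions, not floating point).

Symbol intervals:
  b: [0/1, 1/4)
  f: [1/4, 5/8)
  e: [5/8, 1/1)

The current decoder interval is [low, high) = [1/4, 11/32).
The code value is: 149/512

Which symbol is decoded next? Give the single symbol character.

Answer: f

Derivation:
Interval width = high − low = 11/32 − 1/4 = 3/32
Scaled code = (code − low) / width = (149/512 − 1/4) / 3/32 = 7/16
  b: [0/1, 1/4) 
  f: [1/4, 5/8) ← scaled code falls here ✓
  e: [5/8, 1/1) 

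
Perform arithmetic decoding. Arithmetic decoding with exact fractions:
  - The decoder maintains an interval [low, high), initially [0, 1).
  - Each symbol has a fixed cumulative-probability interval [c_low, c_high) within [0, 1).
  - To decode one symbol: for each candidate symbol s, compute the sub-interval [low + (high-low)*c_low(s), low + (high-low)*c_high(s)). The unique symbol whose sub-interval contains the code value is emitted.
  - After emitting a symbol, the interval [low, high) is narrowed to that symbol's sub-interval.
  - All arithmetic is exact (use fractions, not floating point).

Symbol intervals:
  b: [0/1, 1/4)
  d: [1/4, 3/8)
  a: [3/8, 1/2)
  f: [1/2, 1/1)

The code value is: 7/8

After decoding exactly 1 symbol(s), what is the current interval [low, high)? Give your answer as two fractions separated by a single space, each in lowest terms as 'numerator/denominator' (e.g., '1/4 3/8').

Answer: 1/2 1/1

Derivation:
Step 1: interval [0/1, 1/1), width = 1/1 - 0/1 = 1/1
  'b': [0/1 + 1/1*0/1, 0/1 + 1/1*1/4) = [0/1, 1/4)
  'd': [0/1 + 1/1*1/4, 0/1 + 1/1*3/8) = [1/4, 3/8)
  'a': [0/1 + 1/1*3/8, 0/1 + 1/1*1/2) = [3/8, 1/2)
  'f': [0/1 + 1/1*1/2, 0/1 + 1/1*1/1) = [1/2, 1/1) <- contains code 7/8
  emit 'f', narrow to [1/2, 1/1)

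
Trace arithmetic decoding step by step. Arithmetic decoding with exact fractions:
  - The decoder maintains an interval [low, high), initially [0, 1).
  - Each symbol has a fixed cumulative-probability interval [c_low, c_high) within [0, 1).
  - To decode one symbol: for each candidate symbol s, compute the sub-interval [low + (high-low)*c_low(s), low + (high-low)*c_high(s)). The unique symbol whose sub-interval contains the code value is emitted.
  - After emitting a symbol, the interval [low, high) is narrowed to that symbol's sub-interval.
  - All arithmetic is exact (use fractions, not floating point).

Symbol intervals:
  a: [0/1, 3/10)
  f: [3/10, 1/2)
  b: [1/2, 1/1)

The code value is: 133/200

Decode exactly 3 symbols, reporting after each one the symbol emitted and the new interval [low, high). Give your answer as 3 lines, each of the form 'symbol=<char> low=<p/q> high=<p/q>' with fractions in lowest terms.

Step 1: interval [0/1, 1/1), width = 1/1 - 0/1 = 1/1
  'a': [0/1 + 1/1*0/1, 0/1 + 1/1*3/10) = [0/1, 3/10)
  'f': [0/1 + 1/1*3/10, 0/1 + 1/1*1/2) = [3/10, 1/2)
  'b': [0/1 + 1/1*1/2, 0/1 + 1/1*1/1) = [1/2, 1/1) <- contains code 133/200
  emit 'b', narrow to [1/2, 1/1)
Step 2: interval [1/2, 1/1), width = 1/1 - 1/2 = 1/2
  'a': [1/2 + 1/2*0/1, 1/2 + 1/2*3/10) = [1/2, 13/20)
  'f': [1/2 + 1/2*3/10, 1/2 + 1/2*1/2) = [13/20, 3/4) <- contains code 133/200
  'b': [1/2 + 1/2*1/2, 1/2 + 1/2*1/1) = [3/4, 1/1)
  emit 'f', narrow to [13/20, 3/4)
Step 3: interval [13/20, 3/4), width = 3/4 - 13/20 = 1/10
  'a': [13/20 + 1/10*0/1, 13/20 + 1/10*3/10) = [13/20, 17/25) <- contains code 133/200
  'f': [13/20 + 1/10*3/10, 13/20 + 1/10*1/2) = [17/25, 7/10)
  'b': [13/20 + 1/10*1/2, 13/20 + 1/10*1/1) = [7/10, 3/4)
  emit 'a', narrow to [13/20, 17/25)

Answer: symbol=b low=1/2 high=1/1
symbol=f low=13/20 high=3/4
symbol=a low=13/20 high=17/25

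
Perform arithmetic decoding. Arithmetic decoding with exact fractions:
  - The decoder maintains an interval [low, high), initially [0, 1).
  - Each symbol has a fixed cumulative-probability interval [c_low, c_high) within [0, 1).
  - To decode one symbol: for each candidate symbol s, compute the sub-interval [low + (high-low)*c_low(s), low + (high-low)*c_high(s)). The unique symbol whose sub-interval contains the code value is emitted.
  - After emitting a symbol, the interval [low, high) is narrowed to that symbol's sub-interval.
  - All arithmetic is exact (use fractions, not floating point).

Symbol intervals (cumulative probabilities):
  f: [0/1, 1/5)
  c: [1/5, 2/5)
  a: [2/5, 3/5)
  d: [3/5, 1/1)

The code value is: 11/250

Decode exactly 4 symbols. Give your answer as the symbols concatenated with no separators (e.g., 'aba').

Answer: fcfa

Derivation:
Step 1: interval [0/1, 1/1), width = 1/1 - 0/1 = 1/1
  'f': [0/1 + 1/1*0/1, 0/1 + 1/1*1/5) = [0/1, 1/5) <- contains code 11/250
  'c': [0/1 + 1/1*1/5, 0/1 + 1/1*2/5) = [1/5, 2/5)
  'a': [0/1 + 1/1*2/5, 0/1 + 1/1*3/5) = [2/5, 3/5)
  'd': [0/1 + 1/1*3/5, 0/1 + 1/1*1/1) = [3/5, 1/1)
  emit 'f', narrow to [0/1, 1/5)
Step 2: interval [0/1, 1/5), width = 1/5 - 0/1 = 1/5
  'f': [0/1 + 1/5*0/1, 0/1 + 1/5*1/5) = [0/1, 1/25)
  'c': [0/1 + 1/5*1/5, 0/1 + 1/5*2/5) = [1/25, 2/25) <- contains code 11/250
  'a': [0/1 + 1/5*2/5, 0/1 + 1/5*3/5) = [2/25, 3/25)
  'd': [0/1 + 1/5*3/5, 0/1 + 1/5*1/1) = [3/25, 1/5)
  emit 'c', narrow to [1/25, 2/25)
Step 3: interval [1/25, 2/25), width = 2/25 - 1/25 = 1/25
  'f': [1/25 + 1/25*0/1, 1/25 + 1/25*1/5) = [1/25, 6/125) <- contains code 11/250
  'c': [1/25 + 1/25*1/5, 1/25 + 1/25*2/5) = [6/125, 7/125)
  'a': [1/25 + 1/25*2/5, 1/25 + 1/25*3/5) = [7/125, 8/125)
  'd': [1/25 + 1/25*3/5, 1/25 + 1/25*1/1) = [8/125, 2/25)
  emit 'f', narrow to [1/25, 6/125)
Step 4: interval [1/25, 6/125), width = 6/125 - 1/25 = 1/125
  'f': [1/25 + 1/125*0/1, 1/25 + 1/125*1/5) = [1/25, 26/625)
  'c': [1/25 + 1/125*1/5, 1/25 + 1/125*2/5) = [26/625, 27/625)
  'a': [1/25 + 1/125*2/5, 1/25 + 1/125*3/5) = [27/625, 28/625) <- contains code 11/250
  'd': [1/25 + 1/125*3/5, 1/25 + 1/125*1/1) = [28/625, 6/125)
  emit 'a', narrow to [27/625, 28/625)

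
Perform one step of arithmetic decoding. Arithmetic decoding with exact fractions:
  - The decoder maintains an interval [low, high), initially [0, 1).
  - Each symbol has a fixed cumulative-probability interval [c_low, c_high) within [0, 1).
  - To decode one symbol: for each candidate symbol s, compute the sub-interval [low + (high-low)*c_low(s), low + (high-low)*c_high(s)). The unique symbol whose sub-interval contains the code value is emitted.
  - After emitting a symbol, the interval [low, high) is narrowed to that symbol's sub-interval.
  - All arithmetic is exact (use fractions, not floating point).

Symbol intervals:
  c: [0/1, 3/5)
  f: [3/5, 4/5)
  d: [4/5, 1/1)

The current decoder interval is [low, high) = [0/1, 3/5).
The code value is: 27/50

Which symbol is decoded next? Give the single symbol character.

Interval width = high − low = 3/5 − 0/1 = 3/5
Scaled code = (code − low) / width = (27/50 − 0/1) / 3/5 = 9/10
  c: [0/1, 3/5) 
  f: [3/5, 4/5) 
  d: [4/5, 1/1) ← scaled code falls here ✓

Answer: d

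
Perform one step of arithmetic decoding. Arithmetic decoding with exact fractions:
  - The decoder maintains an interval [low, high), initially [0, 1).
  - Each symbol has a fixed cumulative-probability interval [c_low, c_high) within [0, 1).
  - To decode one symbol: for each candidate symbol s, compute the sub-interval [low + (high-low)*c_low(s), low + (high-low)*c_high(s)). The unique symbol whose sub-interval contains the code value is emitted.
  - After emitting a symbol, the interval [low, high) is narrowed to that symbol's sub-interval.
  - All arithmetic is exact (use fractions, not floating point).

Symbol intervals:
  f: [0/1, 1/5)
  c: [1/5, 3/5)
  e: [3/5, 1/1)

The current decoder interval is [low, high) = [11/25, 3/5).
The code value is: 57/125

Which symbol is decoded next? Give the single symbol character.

Answer: f

Derivation:
Interval width = high − low = 3/5 − 11/25 = 4/25
Scaled code = (code − low) / width = (57/125 − 11/25) / 4/25 = 1/10
  f: [0/1, 1/5) ← scaled code falls here ✓
  c: [1/5, 3/5) 
  e: [3/5, 1/1) 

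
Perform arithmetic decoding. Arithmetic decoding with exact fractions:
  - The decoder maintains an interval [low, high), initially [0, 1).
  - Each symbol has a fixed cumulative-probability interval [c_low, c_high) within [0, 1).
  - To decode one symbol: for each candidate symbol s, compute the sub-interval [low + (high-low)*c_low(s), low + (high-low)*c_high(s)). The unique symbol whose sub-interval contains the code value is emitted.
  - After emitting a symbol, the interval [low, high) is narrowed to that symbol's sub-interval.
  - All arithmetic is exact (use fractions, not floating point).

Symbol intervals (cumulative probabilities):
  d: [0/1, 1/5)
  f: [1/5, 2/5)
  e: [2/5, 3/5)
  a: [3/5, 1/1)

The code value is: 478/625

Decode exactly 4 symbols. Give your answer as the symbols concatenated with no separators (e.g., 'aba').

Step 1: interval [0/1, 1/1), width = 1/1 - 0/1 = 1/1
  'd': [0/1 + 1/1*0/1, 0/1 + 1/1*1/5) = [0/1, 1/5)
  'f': [0/1 + 1/1*1/5, 0/1 + 1/1*2/5) = [1/5, 2/5)
  'e': [0/1 + 1/1*2/5, 0/1 + 1/1*3/5) = [2/5, 3/5)
  'a': [0/1 + 1/1*3/5, 0/1 + 1/1*1/1) = [3/5, 1/1) <- contains code 478/625
  emit 'a', narrow to [3/5, 1/1)
Step 2: interval [3/5, 1/1), width = 1/1 - 3/5 = 2/5
  'd': [3/5 + 2/5*0/1, 3/5 + 2/5*1/5) = [3/5, 17/25)
  'f': [3/5 + 2/5*1/5, 3/5 + 2/5*2/5) = [17/25, 19/25)
  'e': [3/5 + 2/5*2/5, 3/5 + 2/5*3/5) = [19/25, 21/25) <- contains code 478/625
  'a': [3/5 + 2/5*3/5, 3/5 + 2/5*1/1) = [21/25, 1/1)
  emit 'e', narrow to [19/25, 21/25)
Step 3: interval [19/25, 21/25), width = 21/25 - 19/25 = 2/25
  'd': [19/25 + 2/25*0/1, 19/25 + 2/25*1/5) = [19/25, 97/125) <- contains code 478/625
  'f': [19/25 + 2/25*1/5, 19/25 + 2/25*2/5) = [97/125, 99/125)
  'e': [19/25 + 2/25*2/5, 19/25 + 2/25*3/5) = [99/125, 101/125)
  'a': [19/25 + 2/25*3/5, 19/25 + 2/25*1/1) = [101/125, 21/25)
  emit 'd', narrow to [19/25, 97/125)
Step 4: interval [19/25, 97/125), width = 97/125 - 19/25 = 2/125
  'd': [19/25 + 2/125*0/1, 19/25 + 2/125*1/5) = [19/25, 477/625)
  'f': [19/25 + 2/125*1/5, 19/25 + 2/125*2/5) = [477/625, 479/625) <- contains code 478/625
  'e': [19/25 + 2/125*2/5, 19/25 + 2/125*3/5) = [479/625, 481/625)
  'a': [19/25 + 2/125*3/5, 19/25 + 2/125*1/1) = [481/625, 97/125)
  emit 'f', narrow to [477/625, 479/625)

Answer: aedf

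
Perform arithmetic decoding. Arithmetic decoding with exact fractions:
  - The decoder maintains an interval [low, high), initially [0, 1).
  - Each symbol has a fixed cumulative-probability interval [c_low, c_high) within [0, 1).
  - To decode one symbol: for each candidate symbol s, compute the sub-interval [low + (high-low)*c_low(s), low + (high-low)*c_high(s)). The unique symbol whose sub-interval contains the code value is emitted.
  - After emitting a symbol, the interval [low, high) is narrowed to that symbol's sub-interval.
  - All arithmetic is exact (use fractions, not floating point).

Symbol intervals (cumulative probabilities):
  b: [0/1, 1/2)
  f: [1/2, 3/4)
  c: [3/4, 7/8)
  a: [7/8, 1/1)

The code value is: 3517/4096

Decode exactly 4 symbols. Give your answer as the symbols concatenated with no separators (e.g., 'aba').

Answer: ccaf

Derivation:
Step 1: interval [0/1, 1/1), width = 1/1 - 0/1 = 1/1
  'b': [0/1 + 1/1*0/1, 0/1 + 1/1*1/2) = [0/1, 1/2)
  'f': [0/1 + 1/1*1/2, 0/1 + 1/1*3/4) = [1/2, 3/4)
  'c': [0/1 + 1/1*3/4, 0/1 + 1/1*7/8) = [3/4, 7/8) <- contains code 3517/4096
  'a': [0/1 + 1/1*7/8, 0/1 + 1/1*1/1) = [7/8, 1/1)
  emit 'c', narrow to [3/4, 7/8)
Step 2: interval [3/4, 7/8), width = 7/8 - 3/4 = 1/8
  'b': [3/4 + 1/8*0/1, 3/4 + 1/8*1/2) = [3/4, 13/16)
  'f': [3/4 + 1/8*1/2, 3/4 + 1/8*3/4) = [13/16, 27/32)
  'c': [3/4 + 1/8*3/4, 3/4 + 1/8*7/8) = [27/32, 55/64) <- contains code 3517/4096
  'a': [3/4 + 1/8*7/8, 3/4 + 1/8*1/1) = [55/64, 7/8)
  emit 'c', narrow to [27/32, 55/64)
Step 3: interval [27/32, 55/64), width = 55/64 - 27/32 = 1/64
  'b': [27/32 + 1/64*0/1, 27/32 + 1/64*1/2) = [27/32, 109/128)
  'f': [27/32 + 1/64*1/2, 27/32 + 1/64*3/4) = [109/128, 219/256)
  'c': [27/32 + 1/64*3/4, 27/32 + 1/64*7/8) = [219/256, 439/512)
  'a': [27/32 + 1/64*7/8, 27/32 + 1/64*1/1) = [439/512, 55/64) <- contains code 3517/4096
  emit 'a', narrow to [439/512, 55/64)
Step 4: interval [439/512, 55/64), width = 55/64 - 439/512 = 1/512
  'b': [439/512 + 1/512*0/1, 439/512 + 1/512*1/2) = [439/512, 879/1024)
  'f': [439/512 + 1/512*1/2, 439/512 + 1/512*3/4) = [879/1024, 1759/2048) <- contains code 3517/4096
  'c': [439/512 + 1/512*3/4, 439/512 + 1/512*7/8) = [1759/2048, 3519/4096)
  'a': [439/512 + 1/512*7/8, 439/512 + 1/512*1/1) = [3519/4096, 55/64)
  emit 'f', narrow to [879/1024, 1759/2048)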